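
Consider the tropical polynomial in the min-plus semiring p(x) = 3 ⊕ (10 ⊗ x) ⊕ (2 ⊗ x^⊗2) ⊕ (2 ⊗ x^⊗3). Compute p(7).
p(7) = 3

A tropical monomial a ⊗ x^⊗i evaluates to a + i · x. Evaluating each term at x = 7:
  Term 0 contributes 3 + 0 · 7 = 3
  Term 1 contributes 10 + 1 · 7 = 17
  Term 2 contributes 2 + 2 · 7 = 16
  Term 3 contributes 2 + 3 · 7 = 23
p(7) = ⊕ of these = min[3, 17, 16, 23] = 3.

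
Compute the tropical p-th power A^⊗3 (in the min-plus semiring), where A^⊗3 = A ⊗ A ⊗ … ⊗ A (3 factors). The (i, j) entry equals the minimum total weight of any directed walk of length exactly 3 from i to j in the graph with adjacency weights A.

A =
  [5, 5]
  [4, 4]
A^⊗3 =
  [13, 13]
  [12, 12]

Each entry (A^⊗3)_ij equals the minimum over all length-3 walks i = v_0 → v_1 → … → v_3 = j of Σ_t A[v_t][v_{t+1}]. For example, for (i, j) = (0, 1) we minimise over 4 possible intermediate vertex sequences; the minimum is 13, attained along the walk 0 → 1 → 1 → 1.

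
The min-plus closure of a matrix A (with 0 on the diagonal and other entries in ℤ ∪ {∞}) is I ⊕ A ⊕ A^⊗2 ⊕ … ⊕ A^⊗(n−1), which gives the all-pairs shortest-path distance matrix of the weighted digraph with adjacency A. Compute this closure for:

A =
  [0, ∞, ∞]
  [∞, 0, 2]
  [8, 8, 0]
Closure =
  [0, ∞, ∞]
  [10, 0, 2]
  [8, 8, 0]

This is the Floyd-Warshall all-pairs shortest-path computation. For each intermediate vertex k = 0, 1, …, 2, update dist[i][j] ← min(dist[i][j], dist[i][k] + dist[k][j]). The final matrix gives, for each (i, j), the minimum total weight of any directed path from i to j (possibly empty when i = j).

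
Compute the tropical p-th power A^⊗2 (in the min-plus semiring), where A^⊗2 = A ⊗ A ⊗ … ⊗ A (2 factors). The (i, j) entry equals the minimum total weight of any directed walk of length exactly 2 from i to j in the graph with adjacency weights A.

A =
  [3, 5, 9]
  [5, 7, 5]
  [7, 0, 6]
A^⊗2 =
  [6, 8, 10]
  [8, 5, 11]
  [5, 6, 5]

Each entry (A^⊗2)_ij equals the minimum over all length-2 walks i = v_0 → v_1 → … → v_2 = j of Σ_t A[v_t][v_{t+1}]. For example, for (i, j) = (0, 2) we minimise over 3 possible intermediate vertex sequences; the minimum is 10, attained along the walk 0 → 1 → 2.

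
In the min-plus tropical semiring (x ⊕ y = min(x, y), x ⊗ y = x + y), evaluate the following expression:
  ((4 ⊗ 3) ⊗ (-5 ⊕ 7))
((4 ⊗ 3) ⊗ (-5 ⊕ 7)) = 2

Expand innermost to outermost. Recall ⊕ takes the minimum of its arguments and ⊗ takes their sum. Working out the expression ((4 ⊗ 3) ⊗ (-5 ⊕ 7)) gives 2.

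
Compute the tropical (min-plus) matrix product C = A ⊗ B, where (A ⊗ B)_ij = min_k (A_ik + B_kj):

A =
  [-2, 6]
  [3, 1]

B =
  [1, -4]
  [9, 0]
A ⊗ B =
  [-1, -6]
  [4, -1]

Apply the min-plus product entry-by-entry:
  C[0][0] = min over k of (A[0][0] + B[0][0] = -2 + 1 = -1, A[0][1] + B[1][0] = 6 + 9 = 15) = -1 (attained at k = 0)
  C[0][1] = min over k of (A[0][0] + B[0][1] = -2 + -4 = -6, A[0][1] + B[1][1] = 6 + 0 = 6) = -6 (attained at k = 0)
  C[1][0] = min over k of (A[1][0] + B[0][0] = 3 + 1 = 4, A[1][1] + B[1][0] = 1 + 9 = 10) = 4 (attained at k = 0)
  C[1][1] = min over k of (A[1][0] + B[0][1] = 3 + -4 = -1, A[1][1] + B[1][1] = 1 + 0 = 1) = -1 (attained at k = 0)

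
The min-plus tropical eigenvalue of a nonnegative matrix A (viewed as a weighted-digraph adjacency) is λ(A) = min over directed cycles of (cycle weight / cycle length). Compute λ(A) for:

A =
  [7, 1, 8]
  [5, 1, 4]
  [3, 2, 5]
λ(A) = 1

Enumerate directed cycles and compute their means (weight / length). Sample:
  cycle 0 → 0: weight = 7, length = 1, mean = 7/1 ≈ 7.000
  cycle 1 → 1: weight = 1, length = 1, mean = 1/1 ≈ 1.000
  cycle 2 → 2: weight = 5, length = 1, mean = 5/1 ≈ 5.000
  cycle 0 → 1 → 0: weight = 6, length = 2, mean = 6/2 ≈ 3.000
  cycle 0 → 2 → 0: weight = 11, length = 2, mean = 11/2 ≈ 5.500
  cycle 1 → 0 → 1: weight = 6, length = 2, mean = 6/2 ≈ 3.000
Minimum mean = 1.000, attained e.g. along the cycle 1 → 1 with weight 1 and length 1. So λ(A) = 1/1 = 1.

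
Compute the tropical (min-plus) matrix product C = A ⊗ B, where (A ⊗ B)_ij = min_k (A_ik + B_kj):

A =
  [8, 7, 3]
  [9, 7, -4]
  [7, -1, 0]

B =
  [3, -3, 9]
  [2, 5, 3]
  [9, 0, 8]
A ⊗ B =
  [9, 3, 10]
  [5, -4, 4]
  [1, 0, 2]

Apply the min-plus product entry-by-entry:
  C[0][0] = min over k of (A[0][0] + B[0][0] = 8 + 3 = 11, A[0][1] + B[1][0] = 7 + 2 = 9, A[0][2] + B[2][0] = 3 + 9 = 12) = 9 (attained at k = 1)
  C[0][1] = min over k of (A[0][0] + B[0][1] = 8 + -3 = 5, A[0][1] + B[1][1] = 7 + 5 = 12, A[0][2] + B[2][1] = 3 + 0 = 3) = 3 (attained at k = 2)
  C[0][2] = min over k of (A[0][0] + B[0][2] = 8 + 9 = 17, A[0][1] + B[1][2] = 7 + 3 = 10, A[0][2] + B[2][2] = 3 + 8 = 11) = 10 (attained at k = 1)
  C[1][0] = min over k of (A[1][0] + B[0][0] = 9 + 3 = 12, A[1][1] + B[1][0] = 7 + 2 = 9, A[1][2] + B[2][0] = -4 + 9 = 5) = 5 (attained at k = 2)
  C[1][1] = min over k of (A[1][0] + B[0][1] = 9 + -3 = 6, A[1][1] + B[1][1] = 7 + 5 = 12, A[1][2] + B[2][1] = -4 + 0 = -4) = -4 (attained at k = 2)
  C[1][2] = min over k of (A[1][0] + B[0][2] = 9 + 9 = 18, A[1][1] + B[1][2] = 7 + 3 = 10, A[1][2] + B[2][2] = -4 + 8 = 4) = 4 (attained at k = 2)
  C[2][0] = min over k of (A[2][0] + B[0][0] = 7 + 3 = 10, A[2][1] + B[1][0] = -1 + 2 = 1, A[2][2] + B[2][0] = 0 + 9 = 9) = 1 (attained at k = 1)
  C[2][1] = min over k of (A[2][0] + B[0][1] = 7 + -3 = 4, A[2][1] + B[1][1] = -1 + 5 = 4, A[2][2] + B[2][1] = 0 + 0 = 0) = 0 (attained at k = 2)
  C[2][2] = min over k of (A[2][0] + B[0][2] = 7 + 9 = 16, A[2][1] + B[1][2] = -1 + 3 = 2, A[2][2] + B[2][2] = 0 + 8 = 8) = 2 (attained at k = 1)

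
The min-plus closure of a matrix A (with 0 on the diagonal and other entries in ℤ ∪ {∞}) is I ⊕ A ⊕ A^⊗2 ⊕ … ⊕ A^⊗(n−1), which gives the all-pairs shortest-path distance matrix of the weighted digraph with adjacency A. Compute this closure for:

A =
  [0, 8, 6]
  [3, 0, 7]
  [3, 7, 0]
Closure =
  [0, 8, 6]
  [3, 0, 7]
  [3, 7, 0]

This is the Floyd-Warshall all-pairs shortest-path computation. For each intermediate vertex k = 0, 1, …, 2, update dist[i][j] ← min(dist[i][j], dist[i][k] + dist[k][j]). The final matrix gives, for each (i, j), the minimum total weight of any directed path from i to j (possibly empty when i = j).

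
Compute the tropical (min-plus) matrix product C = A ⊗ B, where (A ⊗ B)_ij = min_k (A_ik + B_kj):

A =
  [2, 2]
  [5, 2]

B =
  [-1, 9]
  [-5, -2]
A ⊗ B =
  [-3, 0]
  [-3, 0]

Apply the min-plus product entry-by-entry:
  C[0][0] = min over k of (A[0][0] + B[0][0] = 2 + -1 = 1, A[0][1] + B[1][0] = 2 + -5 = -3) = -3 (attained at k = 1)
  C[0][1] = min over k of (A[0][0] + B[0][1] = 2 + 9 = 11, A[0][1] + B[1][1] = 2 + -2 = 0) = 0 (attained at k = 1)
  C[1][0] = min over k of (A[1][0] + B[0][0] = 5 + -1 = 4, A[1][1] + B[1][0] = 2 + -5 = -3) = -3 (attained at k = 1)
  C[1][1] = min over k of (A[1][0] + B[0][1] = 5 + 9 = 14, A[1][1] + B[1][1] = 2 + -2 = 0) = 0 (attained at k = 1)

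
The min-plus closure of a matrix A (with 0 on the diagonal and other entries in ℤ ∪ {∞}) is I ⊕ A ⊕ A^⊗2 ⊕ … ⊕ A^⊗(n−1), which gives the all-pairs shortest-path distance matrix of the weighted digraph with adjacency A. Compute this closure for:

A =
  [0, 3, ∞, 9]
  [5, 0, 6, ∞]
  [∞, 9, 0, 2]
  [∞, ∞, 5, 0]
Closure =
  [0, 3, 9, 9]
  [5, 0, 6, 8]
  [14, 9, 0, 2]
  [19, 14, 5, 0]

This is the Floyd-Warshall all-pairs shortest-path computation. For each intermediate vertex k = 0, 1, …, 3, update dist[i][j] ← min(dist[i][j], dist[i][k] + dist[k][j]). The final matrix gives, for each (i, j), the minimum total weight of any directed path from i to j (possibly empty when i = j).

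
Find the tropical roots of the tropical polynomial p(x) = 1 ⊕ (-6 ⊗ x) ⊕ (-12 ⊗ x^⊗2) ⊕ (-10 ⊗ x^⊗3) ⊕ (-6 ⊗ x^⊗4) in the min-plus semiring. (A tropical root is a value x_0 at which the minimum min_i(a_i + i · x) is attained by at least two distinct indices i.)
Roots: {-4, -2, 6, 7}

Each tropical root is a break point of the lower envelope of the lines y = a_i + i · x (there are 5 lines, with slopes 0, 1, ..., 4). Only the lines that attain the minimum somewhere contribute to roots; other lines are dominated. Here the surviving (envelope) indices are i = 4, i = 3, i = 2, i = 1, i = 0.
Intersections between consecutive envelope lines give the roots: for adjacent envelope indices i < j the intersection is x = (a_i − a_j) / (j − i). Reading off the sorted break points: {-4, -2, 6, 7}.
Verification: at each break x_0, at least two indices attain the minimum of min_i(a_i + i · x_0).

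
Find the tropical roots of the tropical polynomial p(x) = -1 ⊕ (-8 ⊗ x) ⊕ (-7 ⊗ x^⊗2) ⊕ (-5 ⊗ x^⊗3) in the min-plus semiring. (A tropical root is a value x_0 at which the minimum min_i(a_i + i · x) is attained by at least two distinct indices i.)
Roots: {-2, -1, 7}

Each tropical root is a break point of the lower envelope of the lines y = a_i + i · x (there are 4 lines, with slopes 0, 1, ..., 3). Only the lines that attain the minimum somewhere contribute to roots; other lines are dominated. Here the surviving (envelope) indices are i = 3, i = 2, i = 1, i = 0.
Intersections between consecutive envelope lines give the roots: for adjacent envelope indices i < j the intersection is x = (a_i − a_j) / (j − i). Reading off the sorted break points: {-2, -1, 7}.
Verification: at each break x_0, at least two indices attain the minimum of min_i(a_i + i · x_0).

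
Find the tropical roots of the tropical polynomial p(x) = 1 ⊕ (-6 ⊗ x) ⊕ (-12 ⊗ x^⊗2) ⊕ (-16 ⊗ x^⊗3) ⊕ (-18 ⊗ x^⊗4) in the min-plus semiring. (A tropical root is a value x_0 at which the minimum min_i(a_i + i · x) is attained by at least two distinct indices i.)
Roots: {2, 4, 6, 7}

Each tropical root is a break point of the lower envelope of the lines y = a_i + i · x (there are 5 lines, with slopes 0, 1, ..., 4). Only the lines that attain the minimum somewhere contribute to roots; other lines are dominated. Here the surviving (envelope) indices are i = 4, i = 3, i = 2, i = 1, i = 0.
Intersections between consecutive envelope lines give the roots: for adjacent envelope indices i < j the intersection is x = (a_i − a_j) / (j − i). Reading off the sorted break points: {2, 4, 6, 7}.
Verification: at each break x_0, at least two indices attain the minimum of min_i(a_i + i · x_0).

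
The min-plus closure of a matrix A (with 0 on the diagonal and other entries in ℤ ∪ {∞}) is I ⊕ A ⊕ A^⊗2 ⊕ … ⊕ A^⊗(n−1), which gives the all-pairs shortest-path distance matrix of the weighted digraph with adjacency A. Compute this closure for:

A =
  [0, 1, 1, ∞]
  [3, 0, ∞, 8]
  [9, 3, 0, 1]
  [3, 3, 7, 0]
Closure =
  [0, 1, 1, 2]
  [3, 0, 4, 5]
  [4, 3, 0, 1]
  [3, 3, 4, 0]

This is the Floyd-Warshall all-pairs shortest-path computation. For each intermediate vertex k = 0, 1, …, 3, update dist[i][j] ← min(dist[i][j], dist[i][k] + dist[k][j]). The final matrix gives, for each (i, j), the minimum total weight of any directed path from i to j (possibly empty when i = j).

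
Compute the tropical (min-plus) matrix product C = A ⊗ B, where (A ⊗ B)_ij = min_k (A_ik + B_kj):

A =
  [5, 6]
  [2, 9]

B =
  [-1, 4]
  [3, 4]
A ⊗ B =
  [4, 9]
  [1, 6]

Apply the min-plus product entry-by-entry:
  C[0][0] = min over k of (A[0][0] + B[0][0] = 5 + -1 = 4, A[0][1] + B[1][0] = 6 + 3 = 9) = 4 (attained at k = 0)
  C[0][1] = min over k of (A[0][0] + B[0][1] = 5 + 4 = 9, A[0][1] + B[1][1] = 6 + 4 = 10) = 9 (attained at k = 0)
  C[1][0] = min over k of (A[1][0] + B[0][0] = 2 + -1 = 1, A[1][1] + B[1][0] = 9 + 3 = 12) = 1 (attained at k = 0)
  C[1][1] = min over k of (A[1][0] + B[0][1] = 2 + 4 = 6, A[1][1] + B[1][1] = 9 + 4 = 13) = 6 (attained at k = 0)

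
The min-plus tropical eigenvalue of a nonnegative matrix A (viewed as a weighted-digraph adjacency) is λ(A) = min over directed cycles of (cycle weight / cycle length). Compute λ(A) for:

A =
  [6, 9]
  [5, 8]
λ(A) = 6

Enumerate directed cycles and compute their means (weight / length). Sample:
  cycle 0 → 0: weight = 6, length = 1, mean = 6/1 ≈ 6.000
  cycle 1 → 1: weight = 8, length = 1, mean = 8/1 ≈ 8.000
  cycle 0 → 1 → 0: weight = 14, length = 2, mean = 14/2 ≈ 7.000
  cycle 1 → 0 → 1: weight = 14, length = 2, mean = 14/2 ≈ 7.000
Minimum mean = 6.000, attained e.g. along the cycle 0 → 0 with weight 6 and length 1. So λ(A) = 6/1 = 6.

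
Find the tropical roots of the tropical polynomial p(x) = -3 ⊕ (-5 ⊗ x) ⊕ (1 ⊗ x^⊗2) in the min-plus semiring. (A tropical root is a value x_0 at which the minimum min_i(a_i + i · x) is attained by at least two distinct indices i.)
Roots: {-6, 2}

Each tropical root is a break point of the lower envelope of the lines y = a_i + i · x (there are 3 lines, with slopes 0, 1, ..., 2). Only the lines that attain the minimum somewhere contribute to roots; other lines are dominated. Here the surviving (envelope) indices are i = 2, i = 1, i = 0.
Intersections between consecutive envelope lines give the roots: for adjacent envelope indices i < j the intersection is x = (a_i − a_j) / (j − i). Reading off the sorted break points: {-6, 2}.
Verification: at each break x_0, at least two indices attain the minimum of min_i(a_i + i · x_0).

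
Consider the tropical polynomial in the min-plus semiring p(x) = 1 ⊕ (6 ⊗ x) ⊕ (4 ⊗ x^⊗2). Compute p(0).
p(0) = 1

A tropical monomial a ⊗ x^⊗i evaluates to a + i · x. Evaluating each term at x = 0:
  Term 0 contributes 1 + 0 · 0 = 1
  Term 1 contributes 6 + 1 · 0 = 6
  Term 2 contributes 4 + 2 · 0 = 4
p(0) = ⊕ of these = min[1, 6, 4] = 1.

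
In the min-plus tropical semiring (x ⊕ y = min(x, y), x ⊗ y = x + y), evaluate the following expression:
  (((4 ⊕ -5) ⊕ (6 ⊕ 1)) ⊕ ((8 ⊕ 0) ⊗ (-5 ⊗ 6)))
(((4 ⊕ -5) ⊕ (6 ⊕ 1)) ⊕ ((8 ⊕ 0) ⊗ (-5 ⊗ 6))) = -5

Expand innermost to outermost. Recall ⊕ takes the minimum of its arguments and ⊗ takes their sum. Working out the expression (((4 ⊕ -5) ⊕ (6 ⊕ 1)) ⊕ ((8 ⊕ 0) ⊗ (-5 ⊗ 6))) gives -5.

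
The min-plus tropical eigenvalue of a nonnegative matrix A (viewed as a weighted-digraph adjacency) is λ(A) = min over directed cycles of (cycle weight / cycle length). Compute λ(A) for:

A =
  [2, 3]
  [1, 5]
λ(A) = 2

Enumerate directed cycles and compute their means (weight / length). Sample:
  cycle 0 → 0: weight = 2, length = 1, mean = 2/1 ≈ 2.000
  cycle 1 → 1: weight = 5, length = 1, mean = 5/1 ≈ 5.000
  cycle 0 → 1 → 0: weight = 4, length = 2, mean = 4/2 ≈ 2.000
  cycle 1 → 0 → 1: weight = 4, length = 2, mean = 4/2 ≈ 2.000
Minimum mean = 2.000, attained e.g. along the cycle 0 → 0 with weight 2 and length 1. So λ(A) = 2/1 = 2.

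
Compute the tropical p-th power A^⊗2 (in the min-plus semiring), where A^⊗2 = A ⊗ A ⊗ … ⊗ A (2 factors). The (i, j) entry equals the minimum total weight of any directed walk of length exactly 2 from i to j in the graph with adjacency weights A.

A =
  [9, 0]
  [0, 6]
A^⊗2 =
  [0, 6]
  [6, 0]

Each entry (A^⊗2)_ij equals the minimum over all length-2 walks i = v_0 → v_1 → … → v_2 = j of Σ_t A[v_t][v_{t+1}]. For example, for (i, j) = (0, 1) we minimise over 2 possible intermediate vertex sequences; the minimum is 6, attained along the walk 0 → 1 → 1.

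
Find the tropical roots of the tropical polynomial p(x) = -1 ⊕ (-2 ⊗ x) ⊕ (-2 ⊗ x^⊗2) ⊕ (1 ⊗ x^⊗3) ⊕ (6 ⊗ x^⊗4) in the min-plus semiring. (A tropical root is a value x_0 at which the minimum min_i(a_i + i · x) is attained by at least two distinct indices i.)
Roots: {-5, -3, 0, 1}

Each tropical root is a break point of the lower envelope of the lines y = a_i + i · x (there are 5 lines, with slopes 0, 1, ..., 4). Only the lines that attain the minimum somewhere contribute to roots; other lines are dominated. Here the surviving (envelope) indices are i = 4, i = 3, i = 2, i = 1, i = 0.
Intersections between consecutive envelope lines give the roots: for adjacent envelope indices i < j the intersection is x = (a_i − a_j) / (j − i). Reading off the sorted break points: {-5, -3, 0, 1}.
Verification: at each break x_0, at least two indices attain the minimum of min_i(a_i + i · x_0).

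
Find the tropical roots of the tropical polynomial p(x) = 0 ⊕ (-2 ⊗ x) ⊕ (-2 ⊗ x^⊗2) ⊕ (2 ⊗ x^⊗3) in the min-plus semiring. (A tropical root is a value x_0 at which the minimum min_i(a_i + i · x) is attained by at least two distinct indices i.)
Roots: {-4, 0, 2}

Each tropical root is a break point of the lower envelope of the lines y = a_i + i · x (there are 4 lines, with slopes 0, 1, ..., 3). Only the lines that attain the minimum somewhere contribute to roots; other lines are dominated. Here the surviving (envelope) indices are i = 3, i = 2, i = 1, i = 0.
Intersections between consecutive envelope lines give the roots: for adjacent envelope indices i < j the intersection is x = (a_i − a_j) / (j − i). Reading off the sorted break points: {-4, 0, 2}.
Verification: at each break x_0, at least two indices attain the minimum of min_i(a_i + i · x_0).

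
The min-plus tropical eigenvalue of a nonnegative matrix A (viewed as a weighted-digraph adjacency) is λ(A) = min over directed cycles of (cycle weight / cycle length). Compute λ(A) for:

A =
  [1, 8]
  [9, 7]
λ(A) = 1

Enumerate directed cycles and compute their means (weight / length). Sample:
  cycle 0 → 0: weight = 1, length = 1, mean = 1/1 ≈ 1.000
  cycle 1 → 1: weight = 7, length = 1, mean = 7/1 ≈ 7.000
  cycle 0 → 1 → 0: weight = 17, length = 2, mean = 17/2 ≈ 8.500
  cycle 1 → 0 → 1: weight = 17, length = 2, mean = 17/2 ≈ 8.500
Minimum mean = 1.000, attained e.g. along the cycle 0 → 0 with weight 1 and length 1. So λ(A) = 1/1 = 1.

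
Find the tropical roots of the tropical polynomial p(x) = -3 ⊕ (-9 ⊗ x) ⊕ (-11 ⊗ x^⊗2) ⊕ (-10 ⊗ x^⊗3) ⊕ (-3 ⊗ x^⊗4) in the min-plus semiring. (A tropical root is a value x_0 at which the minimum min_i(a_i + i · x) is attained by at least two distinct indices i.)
Roots: {-7, -1, 2, 6}

Each tropical root is a break point of the lower envelope of the lines y = a_i + i · x (there are 5 lines, with slopes 0, 1, ..., 4). Only the lines that attain the minimum somewhere contribute to roots; other lines are dominated. Here the surviving (envelope) indices are i = 4, i = 3, i = 2, i = 1, i = 0.
Intersections between consecutive envelope lines give the roots: for adjacent envelope indices i < j the intersection is x = (a_i − a_j) / (j − i). Reading off the sorted break points: {-7, -1, 2, 6}.
Verification: at each break x_0, at least two indices attain the minimum of min_i(a_i + i · x_0).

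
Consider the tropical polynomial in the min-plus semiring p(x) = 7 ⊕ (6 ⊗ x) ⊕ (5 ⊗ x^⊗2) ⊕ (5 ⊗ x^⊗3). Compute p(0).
p(0) = 5

A tropical monomial a ⊗ x^⊗i evaluates to a + i · x. Evaluating each term at x = 0:
  Term 0 contributes 7 + 0 · 0 = 7
  Term 1 contributes 6 + 1 · 0 = 6
  Term 2 contributes 5 + 2 · 0 = 5
  Term 3 contributes 5 + 3 · 0 = 5
p(0) = ⊕ of these = min[7, 6, 5, 5] = 5.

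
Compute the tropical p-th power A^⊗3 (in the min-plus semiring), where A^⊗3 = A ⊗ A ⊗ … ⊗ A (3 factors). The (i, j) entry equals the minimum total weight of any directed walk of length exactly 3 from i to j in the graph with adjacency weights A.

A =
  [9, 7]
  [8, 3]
A^⊗3 =
  [18, 13]
  [14, 9]

Each entry (A^⊗3)_ij equals the minimum over all length-3 walks i = v_0 → v_1 → … → v_3 = j of Σ_t A[v_t][v_{t+1}]. For example, for (i, j) = (0, 1) we minimise over 4 possible intermediate vertex sequences; the minimum is 13, attained along the walk 0 → 1 → 1 → 1.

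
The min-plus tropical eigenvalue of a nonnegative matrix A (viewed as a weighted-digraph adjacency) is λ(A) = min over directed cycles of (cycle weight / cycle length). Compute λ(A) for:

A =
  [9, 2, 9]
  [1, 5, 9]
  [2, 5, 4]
λ(A) = 3/2

Enumerate directed cycles and compute their means (weight / length). Sample:
  cycle 0 → 0: weight = 9, length = 1, mean = 9/1 ≈ 9.000
  cycle 1 → 1: weight = 5, length = 1, mean = 5/1 ≈ 5.000
  cycle 2 → 2: weight = 4, length = 1, mean = 4/1 ≈ 4.000
  cycle 0 → 1 → 0: weight = 3, length = 2, mean = 3/2 ≈ 1.500
  cycle 0 → 2 → 0: weight = 11, length = 2, mean = 11/2 ≈ 5.500
  cycle 1 → 0 → 1: weight = 3, length = 2, mean = 3/2 ≈ 1.500
Minimum mean = 1.500, attained e.g. along the cycle 0 → 1 → 0 with weight 3 and length 2. So λ(A) = 3/2 = 3/2.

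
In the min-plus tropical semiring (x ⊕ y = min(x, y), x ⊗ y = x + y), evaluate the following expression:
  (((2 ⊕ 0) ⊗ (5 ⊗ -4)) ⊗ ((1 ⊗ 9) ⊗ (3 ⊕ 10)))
(((2 ⊕ 0) ⊗ (5 ⊗ -4)) ⊗ ((1 ⊗ 9) ⊗ (3 ⊕ 10))) = 14

Expand innermost to outermost. Recall ⊕ takes the minimum of its arguments and ⊗ takes their sum. Working out the expression (((2 ⊕ 0) ⊗ (5 ⊗ -4)) ⊗ ((1 ⊗ 9) ⊗ (3 ⊕ 10))) gives 14.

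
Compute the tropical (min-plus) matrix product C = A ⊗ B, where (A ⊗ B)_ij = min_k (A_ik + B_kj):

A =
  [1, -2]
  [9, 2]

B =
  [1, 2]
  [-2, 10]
A ⊗ B =
  [-4, 3]
  [0, 11]

Apply the min-plus product entry-by-entry:
  C[0][0] = min over k of (A[0][0] + B[0][0] = 1 + 1 = 2, A[0][1] + B[1][0] = -2 + -2 = -4) = -4 (attained at k = 1)
  C[0][1] = min over k of (A[0][0] + B[0][1] = 1 + 2 = 3, A[0][1] + B[1][1] = -2 + 10 = 8) = 3 (attained at k = 0)
  C[1][0] = min over k of (A[1][0] + B[0][0] = 9 + 1 = 10, A[1][1] + B[1][0] = 2 + -2 = 0) = 0 (attained at k = 1)
  C[1][1] = min over k of (A[1][0] + B[0][1] = 9 + 2 = 11, A[1][1] + B[1][1] = 2 + 10 = 12) = 11 (attained at k = 0)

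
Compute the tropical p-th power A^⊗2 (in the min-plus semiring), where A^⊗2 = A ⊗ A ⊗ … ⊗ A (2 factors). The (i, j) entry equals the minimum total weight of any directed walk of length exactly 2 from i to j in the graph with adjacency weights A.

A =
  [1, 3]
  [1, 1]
A^⊗2 =
  [2, 4]
  [2, 2]

Each entry (A^⊗2)_ij equals the minimum over all length-2 walks i = v_0 → v_1 → … → v_2 = j of Σ_t A[v_t][v_{t+1}]. For example, for (i, j) = (0, 1) we minimise over 2 possible intermediate vertex sequences; the minimum is 4, attained along the walk 0 → 0 → 1.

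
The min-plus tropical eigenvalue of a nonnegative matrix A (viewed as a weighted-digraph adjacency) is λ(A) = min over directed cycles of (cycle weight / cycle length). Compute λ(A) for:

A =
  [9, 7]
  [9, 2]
λ(A) = 2

Enumerate directed cycles and compute their means (weight / length). Sample:
  cycle 0 → 0: weight = 9, length = 1, mean = 9/1 ≈ 9.000
  cycle 1 → 1: weight = 2, length = 1, mean = 2/1 ≈ 2.000
  cycle 0 → 1 → 0: weight = 16, length = 2, mean = 16/2 ≈ 8.000
  cycle 1 → 0 → 1: weight = 16, length = 2, mean = 16/2 ≈ 8.000
Minimum mean = 2.000, attained e.g. along the cycle 1 → 1 with weight 2 and length 1. So λ(A) = 2/1 = 2.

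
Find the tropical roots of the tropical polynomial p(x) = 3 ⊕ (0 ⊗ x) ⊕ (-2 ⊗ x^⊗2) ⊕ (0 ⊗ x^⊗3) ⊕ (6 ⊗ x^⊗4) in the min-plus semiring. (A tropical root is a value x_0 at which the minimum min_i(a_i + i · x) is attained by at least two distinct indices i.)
Roots: {-6, -2, 2, 3}

Each tropical root is a break point of the lower envelope of the lines y = a_i + i · x (there are 5 lines, with slopes 0, 1, ..., 4). Only the lines that attain the minimum somewhere contribute to roots; other lines are dominated. Here the surviving (envelope) indices are i = 4, i = 3, i = 2, i = 1, i = 0.
Intersections between consecutive envelope lines give the roots: for adjacent envelope indices i < j the intersection is x = (a_i − a_j) / (j − i). Reading off the sorted break points: {-6, -2, 2, 3}.
Verification: at each break x_0, at least two indices attain the minimum of min_i(a_i + i · x_0).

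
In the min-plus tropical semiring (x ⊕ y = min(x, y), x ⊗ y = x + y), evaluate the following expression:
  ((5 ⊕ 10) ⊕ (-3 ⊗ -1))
((5 ⊕ 10) ⊕ (-3 ⊗ -1)) = -4

Expand innermost to outermost. Recall ⊕ takes the minimum of its arguments and ⊗ takes their sum. Working out the expression ((5 ⊕ 10) ⊕ (-3 ⊗ -1)) gives -4.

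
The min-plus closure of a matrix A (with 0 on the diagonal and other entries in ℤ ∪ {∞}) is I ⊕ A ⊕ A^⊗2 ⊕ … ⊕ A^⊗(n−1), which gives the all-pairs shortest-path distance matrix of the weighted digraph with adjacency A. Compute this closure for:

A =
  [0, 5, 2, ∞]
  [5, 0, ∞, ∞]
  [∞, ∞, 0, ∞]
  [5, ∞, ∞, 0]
Closure =
  [0, 5, 2, ∞]
  [5, 0, 7, ∞]
  [∞, ∞, 0, ∞]
  [5, 10, 7, 0]

This is the Floyd-Warshall all-pairs shortest-path computation. For each intermediate vertex k = 0, 1, …, 3, update dist[i][j] ← min(dist[i][j], dist[i][k] + dist[k][j]). The final matrix gives, for each (i, j), the minimum total weight of any directed path from i to j (possibly empty when i = j).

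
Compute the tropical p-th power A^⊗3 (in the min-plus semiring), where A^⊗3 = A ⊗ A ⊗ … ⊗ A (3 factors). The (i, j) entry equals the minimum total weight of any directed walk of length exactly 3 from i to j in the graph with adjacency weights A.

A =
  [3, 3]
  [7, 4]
A^⊗3 =
  [9, 9]
  [13, 12]

Each entry (A^⊗3)_ij equals the minimum over all length-3 walks i = v_0 → v_1 → … → v_3 = j of Σ_t A[v_t][v_{t+1}]. For example, for (i, j) = (0, 1) we minimise over 4 possible intermediate vertex sequences; the minimum is 9, attained along the walk 0 → 0 → 0 → 1.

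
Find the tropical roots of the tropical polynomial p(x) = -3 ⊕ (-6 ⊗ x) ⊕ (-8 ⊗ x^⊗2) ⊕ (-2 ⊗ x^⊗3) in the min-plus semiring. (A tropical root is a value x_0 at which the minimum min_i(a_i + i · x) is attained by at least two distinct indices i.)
Roots: {-6, 2, 3}

Each tropical root is a break point of the lower envelope of the lines y = a_i + i · x (there are 4 lines, with slopes 0, 1, ..., 3). Only the lines that attain the minimum somewhere contribute to roots; other lines are dominated. Here the surviving (envelope) indices are i = 3, i = 2, i = 1, i = 0.
Intersections between consecutive envelope lines give the roots: for adjacent envelope indices i < j the intersection is x = (a_i − a_j) / (j − i). Reading off the sorted break points: {-6, 2, 3}.
Verification: at each break x_0, at least two indices attain the minimum of min_i(a_i + i · x_0).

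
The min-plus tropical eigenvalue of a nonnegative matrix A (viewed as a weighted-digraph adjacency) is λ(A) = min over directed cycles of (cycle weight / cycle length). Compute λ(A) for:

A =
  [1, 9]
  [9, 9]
λ(A) = 1

Enumerate directed cycles and compute their means (weight / length). Sample:
  cycle 0 → 0: weight = 1, length = 1, mean = 1/1 ≈ 1.000
  cycle 1 → 1: weight = 9, length = 1, mean = 9/1 ≈ 9.000
  cycle 0 → 1 → 0: weight = 18, length = 2, mean = 18/2 ≈ 9.000
  cycle 1 → 0 → 1: weight = 18, length = 2, mean = 18/2 ≈ 9.000
Minimum mean = 1.000, attained e.g. along the cycle 0 → 0 with weight 1 and length 1. So λ(A) = 1/1 = 1.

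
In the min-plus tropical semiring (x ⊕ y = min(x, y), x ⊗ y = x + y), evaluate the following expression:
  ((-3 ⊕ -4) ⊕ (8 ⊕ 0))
((-3 ⊕ -4) ⊕ (8 ⊕ 0)) = -4

Expand innermost to outermost. Recall ⊕ takes the minimum of its arguments and ⊗ takes their sum. Working out the expression ((-3 ⊕ -4) ⊕ (8 ⊕ 0)) gives -4.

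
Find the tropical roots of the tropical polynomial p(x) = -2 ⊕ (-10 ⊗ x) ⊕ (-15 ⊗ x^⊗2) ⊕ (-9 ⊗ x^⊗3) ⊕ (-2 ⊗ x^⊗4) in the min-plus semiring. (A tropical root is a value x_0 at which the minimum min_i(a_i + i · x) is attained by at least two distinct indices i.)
Roots: {-7, -6, 5, 8}

Each tropical root is a break point of the lower envelope of the lines y = a_i + i · x (there are 5 lines, with slopes 0, 1, ..., 4). Only the lines that attain the minimum somewhere contribute to roots; other lines are dominated. Here the surviving (envelope) indices are i = 4, i = 3, i = 2, i = 1, i = 0.
Intersections between consecutive envelope lines give the roots: for adjacent envelope indices i < j the intersection is x = (a_i − a_j) / (j − i). Reading off the sorted break points: {-7, -6, 5, 8}.
Verification: at each break x_0, at least two indices attain the minimum of min_i(a_i + i · x_0).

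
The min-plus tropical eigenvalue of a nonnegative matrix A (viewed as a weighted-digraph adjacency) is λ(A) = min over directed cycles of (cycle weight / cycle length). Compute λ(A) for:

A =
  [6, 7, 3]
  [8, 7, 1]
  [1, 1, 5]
λ(A) = 1

Enumerate directed cycles and compute their means (weight / length). Sample:
  cycle 0 → 0: weight = 6, length = 1, mean = 6/1 ≈ 6.000
  cycle 1 → 1: weight = 7, length = 1, mean = 7/1 ≈ 7.000
  cycle 2 → 2: weight = 5, length = 1, mean = 5/1 ≈ 5.000
  cycle 0 → 1 → 0: weight = 15, length = 2, mean = 15/2 ≈ 7.500
  cycle 0 → 2 → 0: weight = 4, length = 2, mean = 4/2 ≈ 2.000
  cycle 1 → 0 → 1: weight = 15, length = 2, mean = 15/2 ≈ 7.500
Minimum mean = 1.000, attained e.g. along the cycle 1 → 2 → 1 with weight 2 and length 2. So λ(A) = 2/2 = 1.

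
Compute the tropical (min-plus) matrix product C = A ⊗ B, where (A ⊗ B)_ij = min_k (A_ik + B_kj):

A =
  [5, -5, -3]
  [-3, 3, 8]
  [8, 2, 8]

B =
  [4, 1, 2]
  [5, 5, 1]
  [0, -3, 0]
A ⊗ B =
  [-3, -6, -4]
  [1, -2, -1]
  [7, 5, 3]

Apply the min-plus product entry-by-entry:
  C[0][0] = min over k of (A[0][0] + B[0][0] = 5 + 4 = 9, A[0][1] + B[1][0] = -5 + 5 = 0, A[0][2] + B[2][0] = -3 + 0 = -3) = -3 (attained at k = 2)
  C[0][1] = min over k of (A[0][0] + B[0][1] = 5 + 1 = 6, A[0][1] + B[1][1] = -5 + 5 = 0, A[0][2] + B[2][1] = -3 + -3 = -6) = -6 (attained at k = 2)
  C[0][2] = min over k of (A[0][0] + B[0][2] = 5 + 2 = 7, A[0][1] + B[1][2] = -5 + 1 = -4, A[0][2] + B[2][2] = -3 + 0 = -3) = -4 (attained at k = 1)
  C[1][0] = min over k of (A[1][0] + B[0][0] = -3 + 4 = 1, A[1][1] + B[1][0] = 3 + 5 = 8, A[1][2] + B[2][0] = 8 + 0 = 8) = 1 (attained at k = 0)
  C[1][1] = min over k of (A[1][0] + B[0][1] = -3 + 1 = -2, A[1][1] + B[1][1] = 3 + 5 = 8, A[1][2] + B[2][1] = 8 + -3 = 5) = -2 (attained at k = 0)
  C[1][2] = min over k of (A[1][0] + B[0][2] = -3 + 2 = -1, A[1][1] + B[1][2] = 3 + 1 = 4, A[1][2] + B[2][2] = 8 + 0 = 8) = -1 (attained at k = 0)
  C[2][0] = min over k of (A[2][0] + B[0][0] = 8 + 4 = 12, A[2][1] + B[1][0] = 2 + 5 = 7, A[2][2] + B[2][0] = 8 + 0 = 8) = 7 (attained at k = 1)
  C[2][1] = min over k of (A[2][0] + B[0][1] = 8 + 1 = 9, A[2][1] + B[1][1] = 2 + 5 = 7, A[2][2] + B[2][1] = 8 + -3 = 5) = 5 (attained at k = 2)
  C[2][2] = min over k of (A[2][0] + B[0][2] = 8 + 2 = 10, A[2][1] + B[1][2] = 2 + 1 = 3, A[2][2] + B[2][2] = 8 + 0 = 8) = 3 (attained at k = 1)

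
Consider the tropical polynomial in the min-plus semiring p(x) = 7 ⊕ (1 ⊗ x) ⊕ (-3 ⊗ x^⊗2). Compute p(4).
p(4) = 5

A tropical monomial a ⊗ x^⊗i evaluates to a + i · x. Evaluating each term at x = 4:
  Term 0 contributes 7 + 0 · 4 = 7
  Term 1 contributes 1 + 1 · 4 = 5
  Term 2 contributes -3 + 2 · 4 = 5
p(4) = ⊕ of these = min[7, 5, 5] = 5.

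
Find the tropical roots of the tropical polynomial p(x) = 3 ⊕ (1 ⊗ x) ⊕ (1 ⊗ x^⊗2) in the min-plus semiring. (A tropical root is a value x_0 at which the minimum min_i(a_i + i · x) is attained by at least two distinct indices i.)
Roots: {0, 2}

Each tropical root is a break point of the lower envelope of the lines y = a_i + i · x (there are 3 lines, with slopes 0, 1, ..., 2). Only the lines that attain the minimum somewhere contribute to roots; other lines are dominated. Here the surviving (envelope) indices are i = 2, i = 1, i = 0.
Intersections between consecutive envelope lines give the roots: for adjacent envelope indices i < j the intersection is x = (a_i − a_j) / (j − i). Reading off the sorted break points: {0, 2}.
Verification: at each break x_0, at least two indices attain the minimum of min_i(a_i + i · x_0).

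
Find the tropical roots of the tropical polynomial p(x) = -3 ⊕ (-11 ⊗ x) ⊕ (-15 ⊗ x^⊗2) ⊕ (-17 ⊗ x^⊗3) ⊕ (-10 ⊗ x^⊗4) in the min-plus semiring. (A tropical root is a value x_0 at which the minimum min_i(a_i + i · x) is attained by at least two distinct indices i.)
Roots: {-7, 2, 4, 8}

Each tropical root is a break point of the lower envelope of the lines y = a_i + i · x (there are 5 lines, with slopes 0, 1, ..., 4). Only the lines that attain the minimum somewhere contribute to roots; other lines are dominated. Here the surviving (envelope) indices are i = 4, i = 3, i = 2, i = 1, i = 0.
Intersections between consecutive envelope lines give the roots: for adjacent envelope indices i < j the intersection is x = (a_i − a_j) / (j − i). Reading off the sorted break points: {-7, 2, 4, 8}.
Verification: at each break x_0, at least two indices attain the minimum of min_i(a_i + i · x_0).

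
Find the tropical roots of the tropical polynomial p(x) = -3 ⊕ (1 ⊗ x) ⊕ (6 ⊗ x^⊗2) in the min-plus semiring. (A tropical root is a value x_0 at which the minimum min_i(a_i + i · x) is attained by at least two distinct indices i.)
Roots: {-5, -4}

Each tropical root is a break point of the lower envelope of the lines y = a_i + i · x (there are 3 lines, with slopes 0, 1, ..., 2). Only the lines that attain the minimum somewhere contribute to roots; other lines are dominated. Here the surviving (envelope) indices are i = 2, i = 1, i = 0.
Intersections between consecutive envelope lines give the roots: for adjacent envelope indices i < j the intersection is x = (a_i − a_j) / (j − i). Reading off the sorted break points: {-5, -4}.
Verification: at each break x_0, at least two indices attain the minimum of min_i(a_i + i · x_0).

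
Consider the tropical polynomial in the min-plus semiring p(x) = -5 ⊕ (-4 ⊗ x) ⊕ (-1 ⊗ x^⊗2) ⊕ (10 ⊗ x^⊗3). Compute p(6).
p(6) = -5

A tropical monomial a ⊗ x^⊗i evaluates to a + i · x. Evaluating each term at x = 6:
  Term 0 contributes -5 + 0 · 6 = -5
  Term 1 contributes -4 + 1 · 6 = 2
  Term 2 contributes -1 + 2 · 6 = 11
  Term 3 contributes 10 + 3 · 6 = 28
p(6) = ⊕ of these = min[-5, 2, 11, 28] = -5.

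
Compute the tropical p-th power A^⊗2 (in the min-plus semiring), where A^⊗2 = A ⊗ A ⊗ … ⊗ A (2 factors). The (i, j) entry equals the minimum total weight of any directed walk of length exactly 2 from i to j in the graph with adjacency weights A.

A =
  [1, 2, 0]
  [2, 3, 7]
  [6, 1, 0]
A^⊗2 =
  [2, 1, 0]
  [3, 4, 2]
  [3, 1, 0]

Each entry (A^⊗2)_ij equals the minimum over all length-2 walks i = v_0 → v_1 → … → v_2 = j of Σ_t A[v_t][v_{t+1}]. For example, for (i, j) = (0, 2) we minimise over 3 possible intermediate vertex sequences; the minimum is 0, attained along the walk 0 → 2 → 2.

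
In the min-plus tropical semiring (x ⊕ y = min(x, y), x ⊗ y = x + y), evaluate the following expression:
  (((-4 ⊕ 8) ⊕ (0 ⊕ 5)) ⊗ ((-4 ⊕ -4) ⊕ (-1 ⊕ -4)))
(((-4 ⊕ 8) ⊕ (0 ⊕ 5)) ⊗ ((-4 ⊕ -4) ⊕ (-1 ⊕ -4))) = -8

Expand innermost to outermost. Recall ⊕ takes the minimum of its arguments and ⊗ takes their sum. Working out the expression (((-4 ⊕ 8) ⊕ (0 ⊕ 5)) ⊗ ((-4 ⊕ -4) ⊕ (-1 ⊕ -4))) gives -8.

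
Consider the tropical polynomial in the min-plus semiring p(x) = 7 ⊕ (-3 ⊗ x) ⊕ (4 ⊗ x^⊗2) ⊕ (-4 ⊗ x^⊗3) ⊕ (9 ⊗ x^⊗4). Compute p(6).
p(6) = 3

A tropical monomial a ⊗ x^⊗i evaluates to a + i · x. Evaluating each term at x = 6:
  Term 0 contributes 7 + 0 · 6 = 7
  Term 1 contributes -3 + 1 · 6 = 3
  Term 2 contributes 4 + 2 · 6 = 16
  Term 3 contributes -4 + 3 · 6 = 14
  Term 4 contributes 9 + 4 · 6 = 33
p(6) = ⊕ of these = min[7, 3, 16, 14, 33] = 3.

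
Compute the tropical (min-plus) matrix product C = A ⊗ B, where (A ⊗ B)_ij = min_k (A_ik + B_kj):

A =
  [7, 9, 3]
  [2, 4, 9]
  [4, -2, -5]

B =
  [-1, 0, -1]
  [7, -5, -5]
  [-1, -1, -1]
A ⊗ B =
  [2, 2, 2]
  [1, -1, -1]
  [-6, -7, -7]

Apply the min-plus product entry-by-entry:
  C[0][0] = min over k of (A[0][0] + B[0][0] = 7 + -1 = 6, A[0][1] + B[1][0] = 9 + 7 = 16, A[0][2] + B[2][0] = 3 + -1 = 2) = 2 (attained at k = 2)
  C[0][1] = min over k of (A[0][0] + B[0][1] = 7 + 0 = 7, A[0][1] + B[1][1] = 9 + -5 = 4, A[0][2] + B[2][1] = 3 + -1 = 2) = 2 (attained at k = 2)
  C[0][2] = min over k of (A[0][0] + B[0][2] = 7 + -1 = 6, A[0][1] + B[1][2] = 9 + -5 = 4, A[0][2] + B[2][2] = 3 + -1 = 2) = 2 (attained at k = 2)
  C[1][0] = min over k of (A[1][0] + B[0][0] = 2 + -1 = 1, A[1][1] + B[1][0] = 4 + 7 = 11, A[1][2] + B[2][0] = 9 + -1 = 8) = 1 (attained at k = 0)
  C[1][1] = min over k of (A[1][0] + B[0][1] = 2 + 0 = 2, A[1][1] + B[1][1] = 4 + -5 = -1, A[1][2] + B[2][1] = 9 + -1 = 8) = -1 (attained at k = 1)
  C[1][2] = min over k of (A[1][0] + B[0][2] = 2 + -1 = 1, A[1][1] + B[1][2] = 4 + -5 = -1, A[1][2] + B[2][2] = 9 + -1 = 8) = -1 (attained at k = 1)
  C[2][0] = min over k of (A[2][0] + B[0][0] = 4 + -1 = 3, A[2][1] + B[1][0] = -2 + 7 = 5, A[2][2] + B[2][0] = -5 + -1 = -6) = -6 (attained at k = 2)
  C[2][1] = min over k of (A[2][0] + B[0][1] = 4 + 0 = 4, A[2][1] + B[1][1] = -2 + -5 = -7, A[2][2] + B[2][1] = -5 + -1 = -6) = -7 (attained at k = 1)
  C[2][2] = min over k of (A[2][0] + B[0][2] = 4 + -1 = 3, A[2][1] + B[1][2] = -2 + -5 = -7, A[2][2] + B[2][2] = -5 + -1 = -6) = -7 (attained at k = 1)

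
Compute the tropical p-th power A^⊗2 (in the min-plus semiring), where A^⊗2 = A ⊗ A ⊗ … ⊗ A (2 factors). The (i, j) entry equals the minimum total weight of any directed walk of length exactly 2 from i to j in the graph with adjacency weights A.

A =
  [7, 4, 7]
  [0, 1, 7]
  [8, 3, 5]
A^⊗2 =
  [4, 5, 11]
  [1, 2, 7]
  [3, 4, 10]

Each entry (A^⊗2)_ij equals the minimum over all length-2 walks i = v_0 → v_1 → … → v_2 = j of Σ_t A[v_t][v_{t+1}]. For example, for (i, j) = (0, 2) we minimise over 3 possible intermediate vertex sequences; the minimum is 11, attained along the walk 0 → 1 → 2.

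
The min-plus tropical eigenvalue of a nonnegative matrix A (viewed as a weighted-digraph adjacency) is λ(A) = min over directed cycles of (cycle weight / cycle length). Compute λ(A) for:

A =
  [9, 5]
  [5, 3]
λ(A) = 3

Enumerate directed cycles and compute their means (weight / length). Sample:
  cycle 0 → 0: weight = 9, length = 1, mean = 9/1 ≈ 9.000
  cycle 1 → 1: weight = 3, length = 1, mean = 3/1 ≈ 3.000
  cycle 0 → 1 → 0: weight = 10, length = 2, mean = 10/2 ≈ 5.000
  cycle 1 → 0 → 1: weight = 10, length = 2, mean = 10/2 ≈ 5.000
Minimum mean = 3.000, attained e.g. along the cycle 1 → 1 with weight 3 and length 1. So λ(A) = 3/1 = 3.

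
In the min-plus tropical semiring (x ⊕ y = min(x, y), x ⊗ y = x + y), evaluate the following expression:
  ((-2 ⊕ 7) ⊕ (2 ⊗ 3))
((-2 ⊕ 7) ⊕ (2 ⊗ 3)) = -2

Expand innermost to outermost. Recall ⊕ takes the minimum of its arguments and ⊗ takes their sum. Working out the expression ((-2 ⊕ 7) ⊕ (2 ⊗ 3)) gives -2.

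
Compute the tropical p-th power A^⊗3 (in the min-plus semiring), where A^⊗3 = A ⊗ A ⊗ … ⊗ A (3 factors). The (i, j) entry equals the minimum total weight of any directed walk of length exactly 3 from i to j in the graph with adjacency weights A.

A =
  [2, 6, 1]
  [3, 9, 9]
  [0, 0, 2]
A^⊗3 =
  [3, 3, 2]
  [4, 4, 6]
  [1, 1, 3]

Each entry (A^⊗3)_ij equals the minimum over all length-3 walks i = v_0 → v_1 → … → v_3 = j of Σ_t A[v_t][v_{t+1}]. For example, for (i, j) = (0, 2) we minimise over 9 possible intermediate vertex sequences; the minimum is 2, attained along the walk 0 → 2 → 0 → 2.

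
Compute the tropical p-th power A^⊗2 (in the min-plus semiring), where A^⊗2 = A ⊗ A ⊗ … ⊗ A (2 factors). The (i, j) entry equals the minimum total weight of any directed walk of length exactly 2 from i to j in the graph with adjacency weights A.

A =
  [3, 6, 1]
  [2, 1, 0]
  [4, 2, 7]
A^⊗2 =
  [5, 3, 4]
  [3, 2, 1]
  [4, 3, 2]

Each entry (A^⊗2)_ij equals the minimum over all length-2 walks i = v_0 → v_1 → … → v_2 = j of Σ_t A[v_t][v_{t+1}]. For example, for (i, j) = (0, 2) we minimise over 3 possible intermediate vertex sequences; the minimum is 4, attained along the walk 0 → 0 → 2.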